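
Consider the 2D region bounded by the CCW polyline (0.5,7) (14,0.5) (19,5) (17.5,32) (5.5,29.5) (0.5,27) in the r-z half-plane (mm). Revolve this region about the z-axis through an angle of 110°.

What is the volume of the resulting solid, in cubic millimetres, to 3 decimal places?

Profile (r,z), 6 vertices: (0.5,7) (14,0.5) (19,5) (17.5,32) (5.5,29.5) (0.5,27)
edge 0: (0.5,7)→(14,0.5)  cross = 0.5·0.5 − 14·7 = -97.7500; (r_i+r_j)·cross = 14.5·-97.7500 = -1417.3750
edge 1: (14,0.5)→(19,5)  cross = 14·5 − 19·0.5 = 60.5000; (r_i+r_j)·cross = 33·60.5000 = 1996.5000
edge 2: (19,5)→(17.5,32)  cross = 19·32 − 17.5·5 = 520.5000; (r_i+r_j)·cross = 36.5·520.5000 = 18998.2500
edge 3: (17.5,32)→(5.5,29.5)  cross = 17.5·29.5 − 5.5·32 = 340.2500; (r_i+r_j)·cross = 23·340.2500 = 7825.7500
edge 4: (5.5,29.5)→(0.5,27)  cross = 5.5·27 − 0.5·29.5 = 133.7500; (r_i+r_j)·cross = 6·133.7500 = 802.5000
edge 5: (0.5,27)→(0.5,7)  cross = 0.5·7 − 0.5·27 = -10.0000; (r_i+r_j)·cross = 1·-10.0000 = -10.0000
Σcross = 947.2500 → A = |Σcross|/2 = 473.6250 mm²
Σ(r_i+r_j)·cross = 28195.6250 → first moment M = |Σ|/6 = 4699.2708
R_c = M/A = 4699.2708/473.6250 = 9.9219 mm
θ = 110° = 1.919862 rad
V = θ·R_c·A = 1.919862·9.9219·473.6250 = 9021.952 mm³

Volume = 9021.952 mm³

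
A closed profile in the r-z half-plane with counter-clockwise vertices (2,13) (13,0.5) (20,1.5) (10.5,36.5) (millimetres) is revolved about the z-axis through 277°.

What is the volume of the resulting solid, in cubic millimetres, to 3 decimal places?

Profile (r,z), 4 vertices: (2,13) (13,0.5) (20,1.5) (10.5,36.5)
edge 0: (2,13)→(13,0.5)  cross = 2·0.5 − 13·13 = -168.0000; (r_i+r_j)·cross = 15·-168.0000 = -2520.0000
edge 1: (13,0.5)→(20,1.5)  cross = 13·1.5 − 20·0.5 = 9.5000; (r_i+r_j)·cross = 33·9.5000 = 313.5000
edge 2: (20,1.5)→(10.5,36.5)  cross = 20·36.5 − 10.5·1.5 = 714.2500; (r_i+r_j)·cross = 30.5·714.2500 = 21784.6250
edge 3: (10.5,36.5)→(2,13)  cross = 10.5·13 − 2·36.5 = 63.5000; (r_i+r_j)·cross = 12.5·63.5000 = 793.7500
Σcross = 619.2500 → A = |Σcross|/2 = 309.6250 mm²
Σ(r_i+r_j)·cross = 20371.8750 → first moment M = |Σ|/6 = 3395.3125
R_c = M/A = 3395.3125/309.6250 = 10.9659 mm
θ = 277° = 4.834562 rad
V = θ·R_c·A = 4.834562·10.9659·309.6250 = 16414.849 mm³

Volume = 16414.849 mm³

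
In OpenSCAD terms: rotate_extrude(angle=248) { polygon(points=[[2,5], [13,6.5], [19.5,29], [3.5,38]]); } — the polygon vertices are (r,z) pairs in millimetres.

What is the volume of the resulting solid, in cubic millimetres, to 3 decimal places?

Volume = 15683.206 mm³

Profile (r,z), 4 vertices: (2,5) (13,6.5) (19.5,29) (3.5,38)
edge 0: (2,5)→(13,6.5)  cross = 2·6.5 − 13·5 = -52.0000; (r_i+r_j)·cross = 15·-52.0000 = -780.0000
edge 1: (13,6.5)→(19.5,29)  cross = 13·29 − 19.5·6.5 = 250.2500; (r_i+r_j)·cross = 32.5·250.2500 = 8133.1250
edge 2: (19.5,29)→(3.5,38)  cross = 19.5·38 − 3.5·29 = 639.5000; (r_i+r_j)·cross = 23·639.5000 = 14708.5000
edge 3: (3.5,38)→(2,5)  cross = 3.5·5 − 2·38 = -58.5000; (r_i+r_j)·cross = 5.5·-58.5000 = -321.7500
Σcross = 779.2500 → A = |Σcross|/2 = 389.6250 mm²
Σ(r_i+r_j)·cross = 21739.8750 → first moment M = |Σ|/6 = 3623.3125
R_c = M/A = 3623.3125/389.6250 = 9.2995 mm
θ = 248° = 4.328417 rad
V = θ·R_c·A = 4.328417·9.2995·389.6250 = 15683.206 mm³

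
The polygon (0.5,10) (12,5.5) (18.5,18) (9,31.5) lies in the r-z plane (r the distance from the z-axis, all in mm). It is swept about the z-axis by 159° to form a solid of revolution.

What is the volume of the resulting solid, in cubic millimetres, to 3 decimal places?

Profile (r,z), 4 vertices: (0.5,10) (12,5.5) (18.5,18) (9,31.5)
edge 0: (0.5,10)→(12,5.5)  cross = 0.5·5.5 − 12·10 = -117.2500; (r_i+r_j)·cross = 12.5·-117.2500 = -1465.6250
edge 1: (12,5.5)→(18.5,18)  cross = 12·18 − 18.5·5.5 = 114.2500; (r_i+r_j)·cross = 30.5·114.2500 = 3484.6250
edge 2: (18.5,18)→(9,31.5)  cross = 18.5·31.5 − 9·18 = 420.7500; (r_i+r_j)·cross = 27.5·420.7500 = 11570.6250
edge 3: (9,31.5)→(0.5,10)  cross = 9·10 − 0.5·31.5 = 74.2500; (r_i+r_j)·cross = 9.5·74.2500 = 705.3750
Σcross = 492.0000 → A = |Σcross|/2 = 246.0000 mm²
Σ(r_i+r_j)·cross = 14295.0000 → first moment M = |Σ|/6 = 2382.5000
R_c = M/A = 2382.5000/246.0000 = 9.6850 mm
θ = 159° = 2.775074 rad
V = θ·R_c·A = 2.775074·9.6850·246.0000 = 6611.613 mm³

Volume = 6611.613 mm³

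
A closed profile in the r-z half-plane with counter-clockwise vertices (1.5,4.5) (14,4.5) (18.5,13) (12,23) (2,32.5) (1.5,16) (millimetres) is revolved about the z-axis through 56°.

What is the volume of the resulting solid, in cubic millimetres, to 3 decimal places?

Profile (r,z), 6 vertices: (1.5,4.5) (14,4.5) (18.5,13) (12,23) (2,32.5) (1.5,16)
edge 0: (1.5,4.5)→(14,4.5)  cross = 1.5·4.5 − 14·4.5 = -56.2500; (r_i+r_j)·cross = 15.5·-56.2500 = -871.8750
edge 1: (14,4.5)→(18.5,13)  cross = 14·13 − 18.5·4.5 = 98.7500; (r_i+r_j)·cross = 32.5·98.7500 = 3209.3750
edge 2: (18.5,13)→(12,23)  cross = 18.5·23 − 12·13 = 269.5000; (r_i+r_j)·cross = 30.5·269.5000 = 8219.7500
edge 3: (12,23)→(2,32.5)  cross = 12·32.5 − 2·23 = 344.0000; (r_i+r_j)·cross = 14·344.0000 = 4816.0000
edge 4: (2,32.5)→(1.5,16)  cross = 2·16 − 1.5·32.5 = -16.7500; (r_i+r_j)·cross = 3.5·-16.7500 = -58.6250
edge 5: (1.5,16)→(1.5,4.5)  cross = 1.5·4.5 − 1.5·16 = -17.2500; (r_i+r_j)·cross = 3·-17.2500 = -51.7500
Σcross = 622.0000 → A = |Σcross|/2 = 311.0000 mm²
Σ(r_i+r_j)·cross = 15262.8750 → first moment M = |Σ|/6 = 2543.8125
R_c = M/A = 2543.8125/311.0000 = 8.1795 mm
θ = 56° = 0.977384 rad
V = θ·R_c·A = 0.977384·8.1795·311.0000 = 2486.283 mm³

Volume = 2486.283 mm³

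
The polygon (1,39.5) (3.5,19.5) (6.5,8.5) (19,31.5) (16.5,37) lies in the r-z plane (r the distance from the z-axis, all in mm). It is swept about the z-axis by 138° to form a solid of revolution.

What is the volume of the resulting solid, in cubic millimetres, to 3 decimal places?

Volume = 6768.841 mm³

Profile (r,z), 5 vertices: (1,39.5) (3.5,19.5) (6.5,8.5) (19,31.5) (16.5,37)
edge 0: (1,39.5)→(3.5,19.5)  cross = 1·19.5 − 3.5·39.5 = -118.7500; (r_i+r_j)·cross = 4.5·-118.7500 = -534.3750
edge 1: (3.5,19.5)→(6.5,8.5)  cross = 3.5·8.5 − 6.5·19.5 = -97.0000; (r_i+r_j)·cross = 10·-97.0000 = -970.0000
edge 2: (6.5,8.5)→(19,31.5)  cross = 6.5·31.5 − 19·8.5 = 43.2500; (r_i+r_j)·cross = 25.5·43.2500 = 1102.8750
edge 3: (19,31.5)→(16.5,37)  cross = 19·37 − 16.5·31.5 = 183.2500; (r_i+r_j)·cross = 35.5·183.2500 = 6505.3750
edge 4: (16.5,37)→(1,39.5)  cross = 16.5·39.5 − 1·37 = 614.7500; (r_i+r_j)·cross = 17.5·614.7500 = 10758.1250
Σcross = 625.5000 → A = |Σcross|/2 = 312.7500 mm²
Σ(r_i+r_j)·cross = 16862.0000 → first moment M = |Σ|/6 = 2810.3333
R_c = M/A = 2810.3333/312.7500 = 8.9859 mm
θ = 138° = 2.408554 rad
V = θ·R_c·A = 2.408554·8.9859·312.7500 = 6768.841 mm³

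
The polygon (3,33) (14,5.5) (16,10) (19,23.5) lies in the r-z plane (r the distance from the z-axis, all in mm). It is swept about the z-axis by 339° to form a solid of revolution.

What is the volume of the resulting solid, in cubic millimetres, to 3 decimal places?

Profile (r,z), 4 vertices: (3,33) (14,5.5) (16,10) (19,23.5)
edge 0: (3,33)→(14,5.5)  cross = 3·5.5 − 14·33 = -445.5000; (r_i+r_j)·cross = 17·-445.5000 = -7573.5000
edge 1: (14,5.5)→(16,10)  cross = 14·10 − 16·5.5 = 52.0000; (r_i+r_j)·cross = 30·52.0000 = 1560.0000
edge 2: (16,10)→(19,23.5)  cross = 16·23.5 − 19·10 = 186.0000; (r_i+r_j)·cross = 35·186.0000 = 6510.0000
edge 3: (19,23.5)→(3,33)  cross = 19·33 − 3·23.5 = 556.5000; (r_i+r_j)·cross = 22·556.5000 = 12243.0000
Σcross = 349.0000 → A = |Σcross|/2 = 174.5000 mm²
Σ(r_i+r_j)·cross = 12739.5000 → first moment M = |Σ|/6 = 2123.2500
R_c = M/A = 2123.2500/174.5000 = 12.1676 mm
θ = 339° = 5.916666 rad
V = θ·R_c·A = 5.916666·12.1676·174.5000 = 12562.561 mm³

Volume = 12562.561 mm³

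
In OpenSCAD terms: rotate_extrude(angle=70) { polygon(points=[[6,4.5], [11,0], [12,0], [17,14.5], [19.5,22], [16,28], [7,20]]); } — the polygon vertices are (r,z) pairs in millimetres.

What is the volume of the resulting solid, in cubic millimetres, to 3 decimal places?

Profile (r,z), 7 vertices: (6,4.5) (11,0) (12,0) (17,14.5) (19.5,22) (16,28) (7,20)
edge 0: (6,4.5)→(11,0)  cross = 6·0 − 11·4.5 = -49.5000; (r_i+r_j)·cross = 17·-49.5000 = -841.5000
edge 1: (11,0)→(12,0)  cross = 11·0 − 12·0 = 0.0000; (r_i+r_j)·cross = 23·0.0000 = 0.0000
edge 2: (12,0)→(17,14.5)  cross = 12·14.5 − 17·0 = 174.0000; (r_i+r_j)·cross = 29·174.0000 = 5046.0000
edge 3: (17,14.5)→(19.5,22)  cross = 17·22 − 19.5·14.5 = 91.2500; (r_i+r_j)·cross = 36.5·91.2500 = 3330.6250
edge 4: (19.5,22)→(16,28)  cross = 19.5·28 − 16·22 = 194.0000; (r_i+r_j)·cross = 35.5·194.0000 = 6887.0000
edge 5: (16,28)→(7,20)  cross = 16·20 − 7·28 = 124.0000; (r_i+r_j)·cross = 23·124.0000 = 2852.0000
edge 6: (7,20)→(6,4.5)  cross = 7·4.5 − 6·20 = -88.5000; (r_i+r_j)·cross = 13·-88.5000 = -1150.5000
Σcross = 445.2500 → A = |Σcross|/2 = 222.6250 mm²
Σ(r_i+r_j)·cross = 16123.6250 → first moment M = |Σ|/6 = 2687.2708
R_c = M/A = 2687.2708/222.6250 = 12.0708 mm
θ = 70° = 1.221730 rad
V = θ·R_c·A = 1.221730·12.0708·222.6250 = 3283.121 mm³

Volume = 3283.121 mm³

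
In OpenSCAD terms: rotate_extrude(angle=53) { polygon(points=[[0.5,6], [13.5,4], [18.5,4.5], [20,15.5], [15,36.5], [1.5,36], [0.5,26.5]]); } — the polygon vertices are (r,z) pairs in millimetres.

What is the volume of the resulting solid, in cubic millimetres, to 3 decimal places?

Profile (r,z), 7 vertices: (0.5,6) (13.5,4) (18.5,4.5) (20,15.5) (15,36.5) (1.5,36) (0.5,26.5)
edge 0: (0.5,6)→(13.5,4)  cross = 0.5·4 − 13.5·6 = -79.0000; (r_i+r_j)·cross = 14·-79.0000 = -1106.0000
edge 1: (13.5,4)→(18.5,4.5)  cross = 13.5·4.5 − 18.5·4 = -13.2500; (r_i+r_j)·cross = 32·-13.2500 = -424.0000
edge 2: (18.5,4.5)→(20,15.5)  cross = 18.5·15.5 − 20·4.5 = 196.7500; (r_i+r_j)·cross = 38.5·196.7500 = 7574.8750
edge 3: (20,15.5)→(15,36.5)  cross = 20·36.5 − 15·15.5 = 497.5000; (r_i+r_j)·cross = 35·497.5000 = 17412.5000
edge 4: (15,36.5)→(1.5,36)  cross = 15·36 − 1.5·36.5 = 485.2500; (r_i+r_j)·cross = 16.5·485.2500 = 8006.6250
edge 5: (1.5,36)→(0.5,26.5)  cross = 1.5·26.5 − 0.5·36 = 21.7500; (r_i+r_j)·cross = 2·21.7500 = 43.5000
edge 6: (0.5,26.5)→(0.5,6)  cross = 0.5·6 − 0.5·26.5 = -10.2500; (r_i+r_j)·cross = 1·-10.2500 = -10.2500
Σcross = 1098.7500 → A = |Σcross|/2 = 549.3750 mm²
Σ(r_i+r_j)·cross = 31497.2500 → first moment M = |Σ|/6 = 5249.5417
R_c = M/A = 5249.5417/549.3750 = 9.5555 mm
θ = 53° = 0.925025 rad
V = θ·R_c·A = 0.925025·9.5555·549.3750 = 4855.955 mm³

Volume = 4855.955 mm³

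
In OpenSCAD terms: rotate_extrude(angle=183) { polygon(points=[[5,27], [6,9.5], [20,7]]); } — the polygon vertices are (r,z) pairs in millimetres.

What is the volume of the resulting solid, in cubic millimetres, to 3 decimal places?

Volume = 4001.756 mm³

Profile (r,z), 3 vertices: (5,27) (6,9.5) (20,7)
edge 0: (5,27)→(6,9.5)  cross = 5·9.5 − 6·27 = -114.5000; (r_i+r_j)·cross = 11·-114.5000 = -1259.5000
edge 1: (6,9.5)→(20,7)  cross = 6·7 − 20·9.5 = -148.0000; (r_i+r_j)·cross = 26·-148.0000 = -3848.0000
edge 2: (20,7)→(5,27)  cross = 20·27 − 5·7 = 505.0000; (r_i+r_j)·cross = 25·505.0000 = 12625.0000
Σcross = 242.5000 → A = |Σcross|/2 = 121.2500 mm²
Σ(r_i+r_j)·cross = 7517.5000 → first moment M = |Σ|/6 = 1252.9167
R_c = M/A = 1252.9167/121.2500 = 10.3333 mm
θ = 183° = 3.193953 rad
V = θ·R_c·A = 3.193953·10.3333·121.2500 = 4001.756 mm³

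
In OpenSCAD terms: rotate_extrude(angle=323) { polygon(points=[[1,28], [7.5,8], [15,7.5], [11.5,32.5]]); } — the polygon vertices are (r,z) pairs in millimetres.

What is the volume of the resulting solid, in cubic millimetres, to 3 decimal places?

Volume = 10429.685 mm³

Profile (r,z), 4 vertices: (1,28) (7.5,8) (15,7.5) (11.5,32.5)
edge 0: (1,28)→(7.5,8)  cross = 1·8 − 7.5·28 = -202.0000; (r_i+r_j)·cross = 8.5·-202.0000 = -1717.0000
edge 1: (7.5,8)→(15,7.5)  cross = 7.5·7.5 − 15·8 = -63.7500; (r_i+r_j)·cross = 22.5·-63.7500 = -1434.3750
edge 2: (15,7.5)→(11.5,32.5)  cross = 15·32.5 − 11.5·7.5 = 401.2500; (r_i+r_j)·cross = 26.5·401.2500 = 10633.1250
edge 3: (11.5,32.5)→(1,28)  cross = 11.5·28 − 1·32.5 = 289.5000; (r_i+r_j)·cross = 12.5·289.5000 = 3618.7500
Σcross = 425.0000 → A = |Σcross|/2 = 212.5000 mm²
Σ(r_i+r_j)·cross = 11100.5000 → first moment M = |Σ|/6 = 1850.0833
R_c = M/A = 1850.0833/212.5000 = 8.7063 mm
θ = 323° = 5.637413 rad
V = θ·R_c·A = 5.637413·8.7063·212.5000 = 10429.685 mm³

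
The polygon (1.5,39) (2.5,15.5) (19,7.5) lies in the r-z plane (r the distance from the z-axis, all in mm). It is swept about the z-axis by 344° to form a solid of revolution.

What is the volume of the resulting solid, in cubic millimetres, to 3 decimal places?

Profile (r,z), 3 vertices: (1.5,39) (2.5,15.5) (19,7.5)
edge 0: (1.5,39)→(2.5,15.5)  cross = 1.5·15.5 − 2.5·39 = -74.2500; (r_i+r_j)·cross = 4·-74.2500 = -297.0000
edge 1: (2.5,15.5)→(19,7.5)  cross = 2.5·7.5 − 19·15.5 = -275.7500; (r_i+r_j)·cross = 21.5·-275.7500 = -5928.6250
edge 2: (19,7.5)→(1.5,39)  cross = 19·39 − 1.5·7.5 = 729.7500; (r_i+r_j)·cross = 20.5·729.7500 = 14959.8750
Σcross = 379.7500 → A = |Σcross|/2 = 189.8750 mm²
Σ(r_i+r_j)·cross = 8734.2500 → first moment M = |Σ|/6 = 1455.7083
R_c = M/A = 1455.7083/189.8750 = 7.6667 mm
θ = 344° = 6.003933 rad
V = θ·R_c·A = 6.003933·7.6667·189.8750 = 8739.975 mm³

Volume = 8739.975 mm³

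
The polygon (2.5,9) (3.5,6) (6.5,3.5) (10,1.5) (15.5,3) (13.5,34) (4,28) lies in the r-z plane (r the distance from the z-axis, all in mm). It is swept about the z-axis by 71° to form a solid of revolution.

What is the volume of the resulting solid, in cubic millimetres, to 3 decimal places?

Volume = 3616.661 mm³

Profile (r,z), 7 vertices: (2.5,9) (3.5,6) (6.5,3.5) (10,1.5) (15.5,3) (13.5,34) (4,28)
edge 0: (2.5,9)→(3.5,6)  cross = 2.5·6 − 3.5·9 = -16.5000; (r_i+r_j)·cross = 6·-16.5000 = -99.0000
edge 1: (3.5,6)→(6.5,3.5)  cross = 3.5·3.5 − 6.5·6 = -26.7500; (r_i+r_j)·cross = 10·-26.7500 = -267.5000
edge 2: (6.5,3.5)→(10,1.5)  cross = 6.5·1.5 − 10·3.5 = -25.2500; (r_i+r_j)·cross = 16.5·-25.2500 = -416.6250
edge 3: (10,1.5)→(15.5,3)  cross = 10·3 − 15.5·1.5 = 6.7500; (r_i+r_j)·cross = 25.5·6.7500 = 172.1250
edge 4: (15.5,3)→(13.5,34)  cross = 15.5·34 − 13.5·3 = 486.5000; (r_i+r_j)·cross = 29·486.5000 = 14108.5000
edge 5: (13.5,34)→(4,28)  cross = 13.5·28 − 4·34 = 242.0000; (r_i+r_j)·cross = 17.5·242.0000 = 4235.0000
edge 6: (4,28)→(2.5,9)  cross = 4·9 − 2.5·28 = -34.0000; (r_i+r_j)·cross = 6.5·-34.0000 = -221.0000
Σcross = 632.7500 → A = |Σcross|/2 = 316.3750 mm²
Σ(r_i+r_j)·cross = 17511.5000 → first moment M = |Σ|/6 = 2918.5833
R_c = M/A = 2918.5833/316.3750 = 9.2251 mm
θ = 71° = 1.239184 rad
V = θ·R_c·A = 1.239184·9.2251·316.3750 = 3616.661 mm³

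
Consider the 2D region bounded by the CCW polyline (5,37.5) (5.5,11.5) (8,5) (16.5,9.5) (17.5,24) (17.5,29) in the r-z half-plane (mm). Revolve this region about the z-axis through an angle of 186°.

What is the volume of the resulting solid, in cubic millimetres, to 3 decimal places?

Volume = 10704.850 mm³

Profile (r,z), 6 vertices: (5,37.5) (5.5,11.5) (8,5) (16.5,9.5) (17.5,24) (17.5,29)
edge 0: (5,37.5)→(5.5,11.5)  cross = 5·11.5 − 5.5·37.5 = -148.7500; (r_i+r_j)·cross = 10.5·-148.7500 = -1561.8750
edge 1: (5.5,11.5)→(8,5)  cross = 5.5·5 − 8·11.5 = -64.5000; (r_i+r_j)·cross = 13.5·-64.5000 = -870.7500
edge 2: (8,5)→(16.5,9.5)  cross = 8·9.5 − 16.5·5 = -6.5000; (r_i+r_j)·cross = 24.5·-6.5000 = -159.2500
edge 3: (16.5,9.5)→(17.5,24)  cross = 16.5·24 − 17.5·9.5 = 229.7500; (r_i+r_j)·cross = 34·229.7500 = 7811.5000
edge 4: (17.5,24)→(17.5,29)  cross = 17.5·29 − 17.5·24 = 87.5000; (r_i+r_j)·cross = 35·87.5000 = 3062.5000
edge 5: (17.5,29)→(5,37.5)  cross = 17.5·37.5 − 5·29 = 511.2500; (r_i+r_j)·cross = 22.5·511.2500 = 11503.1250
Σcross = 608.7500 → A = |Σcross|/2 = 304.3750 mm²
Σ(r_i+r_j)·cross = 19785.2500 → first moment M = |Σ|/6 = 3297.5417
R_c = M/A = 3297.5417/304.3750 = 10.8338 mm
θ = 186° = 3.246312 rad
V = θ·R_c·A = 3.246312·10.8338·304.3750 = 10704.850 mm³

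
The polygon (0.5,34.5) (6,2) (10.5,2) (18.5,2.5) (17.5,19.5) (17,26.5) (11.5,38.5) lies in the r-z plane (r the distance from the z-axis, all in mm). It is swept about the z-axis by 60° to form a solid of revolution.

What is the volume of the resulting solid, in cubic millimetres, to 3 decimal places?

Profile (r,z), 7 vertices: (0.5,34.5) (6,2) (10.5,2) (18.5,2.5) (17.5,19.5) (17,26.5) (11.5,38.5)
edge 0: (0.5,34.5)→(6,2)  cross = 0.5·2 − 6·34.5 = -206.0000; (r_i+r_j)·cross = 6.5·-206.0000 = -1339.0000
edge 1: (6,2)→(10.5,2)  cross = 6·2 − 10.5·2 = -9.0000; (r_i+r_j)·cross = 16.5·-9.0000 = -148.5000
edge 2: (10.5,2)→(18.5,2.5)  cross = 10.5·2.5 − 18.5·2 = -10.7500; (r_i+r_j)·cross = 29·-10.7500 = -311.7500
edge 3: (18.5,2.5)→(17.5,19.5)  cross = 18.5·19.5 − 17.5·2.5 = 317.0000; (r_i+r_j)·cross = 36·317.0000 = 11412.0000
edge 4: (17.5,19.5)→(17,26.5)  cross = 17.5·26.5 − 17·19.5 = 132.2500; (r_i+r_j)·cross = 34.5·132.2500 = 4562.6250
edge 5: (17,26.5)→(11.5,38.5)  cross = 17·38.5 − 11.5·26.5 = 349.7500; (r_i+r_j)·cross = 28.5·349.7500 = 9967.8750
edge 6: (11.5,38.5)→(0.5,34.5)  cross = 11.5·34.5 − 0.5·38.5 = 377.5000; (r_i+r_j)·cross = 12·377.5000 = 4530.0000
Σcross = 950.7500 → A = |Σcross|/2 = 475.3750 mm²
Σ(r_i+r_j)·cross = 28673.2500 → first moment M = |Σ|/6 = 4778.8750
R_c = M/A = 4778.8750/475.3750 = 10.0529 mm
θ = 60° = 1.047198 rad
V = θ·R_c·A = 1.047198·10.0529·475.3750 = 5004.426 mm³

Volume = 5004.426 mm³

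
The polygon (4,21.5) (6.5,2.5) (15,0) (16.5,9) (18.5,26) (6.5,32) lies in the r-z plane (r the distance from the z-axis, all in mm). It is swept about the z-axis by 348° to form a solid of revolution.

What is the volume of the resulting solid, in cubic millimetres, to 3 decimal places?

Profile (r,z), 6 vertices: (4,21.5) (6.5,2.5) (15,0) (16.5,9) (18.5,26) (6.5,32)
edge 0: (4,21.5)→(6.5,2.5)  cross = 4·2.5 − 6.5·21.5 = -129.7500; (r_i+r_j)·cross = 10.5·-129.7500 = -1362.3750
edge 1: (6.5,2.5)→(15,0)  cross = 6.5·0 − 15·2.5 = -37.5000; (r_i+r_j)·cross = 21.5·-37.5000 = -806.2500
edge 2: (15,0)→(16.5,9)  cross = 15·9 − 16.5·0 = 135.0000; (r_i+r_j)·cross = 31.5·135.0000 = 4252.5000
edge 3: (16.5,9)→(18.5,26)  cross = 16.5·26 − 18.5·9 = 262.5000; (r_i+r_j)·cross = 35·262.5000 = 9187.5000
edge 4: (18.5,26)→(6.5,32)  cross = 18.5·32 − 6.5·26 = 423.0000; (r_i+r_j)·cross = 25·423.0000 = 10575.0000
edge 5: (6.5,32)→(4,21.5)  cross = 6.5·21.5 − 4·32 = 11.7500; (r_i+r_j)·cross = 10.5·11.7500 = 123.3750
Σcross = 665.0000 → A = |Σcross|/2 = 332.5000 mm²
Σ(r_i+r_j)·cross = 21969.7500 → first moment M = |Σ|/6 = 3661.6250
R_c = M/A = 3661.6250/332.5000 = 11.0124 mm
θ = 348° = 6.073746 rad
V = θ·R_c·A = 6.073746·11.0124·332.5000 = 22239.779 mm³

Volume = 22239.779 mm³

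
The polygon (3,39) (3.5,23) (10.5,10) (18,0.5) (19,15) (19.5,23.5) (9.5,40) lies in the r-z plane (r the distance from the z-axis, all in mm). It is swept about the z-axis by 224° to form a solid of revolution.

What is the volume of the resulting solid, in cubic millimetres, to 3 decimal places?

Profile (r,z), 7 vertices: (3,39) (3.5,23) (10.5,10) (18,0.5) (19,15) (19.5,23.5) (9.5,40)
edge 0: (3,39)→(3.5,23)  cross = 3·23 − 3.5·39 = -67.5000; (r_i+r_j)·cross = 6.5·-67.5000 = -438.7500
edge 1: (3.5,23)→(10.5,10)  cross = 3.5·10 − 10.5·23 = -206.5000; (r_i+r_j)·cross = 14·-206.5000 = -2891.0000
edge 2: (10.5,10)→(18,0.5)  cross = 10.5·0.5 − 18·10 = -174.7500; (r_i+r_j)·cross = 28.5·-174.7500 = -4980.3750
edge 3: (18,0.5)→(19,15)  cross = 18·15 − 19·0.5 = 260.5000; (r_i+r_j)·cross = 37·260.5000 = 9638.5000
edge 4: (19,15)→(19.5,23.5)  cross = 19·23.5 − 19.5·15 = 154.0000; (r_i+r_j)·cross = 38.5·154.0000 = 5929.0000
edge 5: (19.5,23.5)→(9.5,40)  cross = 19.5·40 − 9.5·23.5 = 556.7500; (r_i+r_j)·cross = 29·556.7500 = 16145.7500
edge 6: (9.5,40)→(3,39)  cross = 9.5·39 − 3·40 = 250.5000; (r_i+r_j)·cross = 12.5·250.5000 = 3131.2500
Σcross = 773.0000 → A = |Σcross|/2 = 386.5000 mm²
Σ(r_i+r_j)·cross = 26534.3750 → first moment M = |Σ|/6 = 4422.3958
R_c = M/A = 4422.3958/386.5000 = 11.4422 mm
θ = 224° = 3.909538 rad
V = θ·R_c·A = 3.909538·11.4422·386.5000 = 17289.522 mm³

Volume = 17289.522 mm³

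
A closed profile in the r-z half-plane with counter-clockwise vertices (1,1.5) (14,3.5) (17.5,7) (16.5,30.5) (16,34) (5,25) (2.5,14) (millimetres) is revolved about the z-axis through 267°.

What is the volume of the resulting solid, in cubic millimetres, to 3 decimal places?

Profile (r,z), 7 vertices: (1,1.5) (14,3.5) (17.5,7) (16.5,30.5) (16,34) (5,25) (2.5,14)
edge 0: (1,1.5)→(14,3.5)  cross = 1·3.5 − 14·1.5 = -17.5000; (r_i+r_j)·cross = 15·-17.5000 = -262.5000
edge 1: (14,3.5)→(17.5,7)  cross = 14·7 − 17.5·3.5 = 36.7500; (r_i+r_j)·cross = 31.5·36.7500 = 1157.6250
edge 2: (17.5,7)→(16.5,30.5)  cross = 17.5·30.5 − 16.5·7 = 418.2500; (r_i+r_j)·cross = 34·418.2500 = 14220.5000
edge 3: (16.5,30.5)→(16,34)  cross = 16.5·34 − 16·30.5 = 73.0000; (r_i+r_j)·cross = 32.5·73.0000 = 2372.5000
edge 4: (16,34)→(5,25)  cross = 16·25 − 5·34 = 230.0000; (r_i+r_j)·cross = 21·230.0000 = 4830.0000
edge 5: (5,25)→(2.5,14)  cross = 5·14 − 2.5·25 = 7.5000; (r_i+r_j)·cross = 7.5·7.5000 = 56.2500
edge 6: (2.5,14)→(1,1.5)  cross = 2.5·1.5 − 1·14 = -10.2500; (r_i+r_j)·cross = 3.5·-10.2500 = -35.8750
Σcross = 737.7500 → A = |Σcross|/2 = 368.8750 mm²
Σ(r_i+r_j)·cross = 22338.5000 → first moment M = |Σ|/6 = 3723.0833
R_c = M/A = 3723.0833/368.8750 = 10.0931 mm
θ = 267° = 4.660029 rad
V = θ·R_c·A = 4.660029·10.0931·368.8750 = 17349.677 mm³

Volume = 17349.677 mm³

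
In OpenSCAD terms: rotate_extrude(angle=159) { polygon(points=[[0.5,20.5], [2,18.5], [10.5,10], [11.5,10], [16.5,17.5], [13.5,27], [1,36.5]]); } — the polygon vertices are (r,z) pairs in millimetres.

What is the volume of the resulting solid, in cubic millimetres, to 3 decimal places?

Volume = 5352.076 mm³

Profile (r,z), 7 vertices: (0.5,20.5) (2,18.5) (10.5,10) (11.5,10) (16.5,17.5) (13.5,27) (1,36.5)
edge 0: (0.5,20.5)→(2,18.5)  cross = 0.5·18.5 − 2·20.5 = -31.7500; (r_i+r_j)·cross = 2.5·-31.7500 = -79.3750
edge 1: (2,18.5)→(10.5,10)  cross = 2·10 − 10.5·18.5 = -174.2500; (r_i+r_j)·cross = 12.5·-174.2500 = -2178.1250
edge 2: (10.5,10)→(11.5,10)  cross = 10.5·10 − 11.5·10 = -10.0000; (r_i+r_j)·cross = 22·-10.0000 = -220.0000
edge 3: (11.5,10)→(16.5,17.5)  cross = 11.5·17.5 − 16.5·10 = 36.2500; (r_i+r_j)·cross = 28·36.2500 = 1015.0000
edge 4: (16.5,17.5)→(13.5,27)  cross = 16.5·27 − 13.5·17.5 = 209.2500; (r_i+r_j)·cross = 30·209.2500 = 6277.5000
edge 5: (13.5,27)→(1,36.5)  cross = 13.5·36.5 − 1·27 = 465.7500; (r_i+r_j)·cross = 14.5·465.7500 = 6753.3750
edge 6: (1,36.5)→(0.5,20.5)  cross = 1·20.5 − 0.5·36.5 = 2.2500; (r_i+r_j)·cross = 1.5·2.2500 = 3.3750
Σcross = 497.5000 → A = |Σcross|/2 = 248.7500 mm²
Σ(r_i+r_j)·cross = 11571.7500 → first moment M = |Σ|/6 = 1928.6250
R_c = M/A = 1928.6250/248.7500 = 7.7533 mm
θ = 159° = 2.775074 rad
V = θ·R_c·A = 2.775074·7.7533·248.7500 = 5352.076 mm³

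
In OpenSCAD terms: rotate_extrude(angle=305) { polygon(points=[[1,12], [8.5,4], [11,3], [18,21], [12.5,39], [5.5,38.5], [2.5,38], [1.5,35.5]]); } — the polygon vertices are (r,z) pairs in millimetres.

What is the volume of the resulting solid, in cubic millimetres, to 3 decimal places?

Volume = 20434.864 mm³

Profile (r,z), 8 vertices: (1,12) (8.5,4) (11,3) (18,21) (12.5,39) (5.5,38.5) (2.5,38) (1.5,35.5)
edge 0: (1,12)→(8.5,4)  cross = 1·4 − 8.5·12 = -98.0000; (r_i+r_j)·cross = 9.5·-98.0000 = -931.0000
edge 1: (8.5,4)→(11,3)  cross = 8.5·3 − 11·4 = -18.5000; (r_i+r_j)·cross = 19.5·-18.5000 = -360.7500
edge 2: (11,3)→(18,21)  cross = 11·21 − 18·3 = 177.0000; (r_i+r_j)·cross = 29·177.0000 = 5133.0000
edge 3: (18,21)→(12.5,39)  cross = 18·39 − 12.5·21 = 439.5000; (r_i+r_j)·cross = 30.5·439.5000 = 13404.7500
edge 4: (12.5,39)→(5.5,38.5)  cross = 12.5·38.5 − 5.5·39 = 266.7500; (r_i+r_j)·cross = 18·266.7500 = 4801.5000
edge 5: (5.5,38.5)→(2.5,38)  cross = 5.5·38 − 2.5·38.5 = 112.7500; (r_i+r_j)·cross = 8·112.7500 = 902.0000
edge 6: (2.5,38)→(1.5,35.5)  cross = 2.5·35.5 − 1.5·38 = 31.7500; (r_i+r_j)·cross = 4·31.7500 = 127.0000
edge 7: (1.5,35.5)→(1,12)  cross = 1.5·12 − 1·35.5 = -17.5000; (r_i+r_j)·cross = 2.5·-17.5000 = -43.7500
Σcross = 893.7500 → A = |Σcross|/2 = 446.8750 mm²
Σ(r_i+r_j)·cross = 23032.7500 → first moment M = |Σ|/6 = 3838.7917
R_c = M/A = 3838.7917/446.8750 = 8.5903 mm
θ = 305° = 5.323254 rad
V = θ·R_c·A = 5.323254·8.5903·446.8750 = 20434.864 mm³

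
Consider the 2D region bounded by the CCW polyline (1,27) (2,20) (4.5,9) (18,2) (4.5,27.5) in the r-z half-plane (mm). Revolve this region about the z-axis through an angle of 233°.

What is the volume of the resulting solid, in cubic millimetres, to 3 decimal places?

Profile (r,z), 5 vertices: (1,27) (2,20) (4.5,9) (18,2) (4.5,27.5)
edge 0: (1,27)→(2,20)  cross = 1·20 − 2·27 = -34.0000; (r_i+r_j)·cross = 3·-34.0000 = -102.0000
edge 1: (2,20)→(4.5,9)  cross = 2·9 − 4.5·20 = -72.0000; (r_i+r_j)·cross = 6.5·-72.0000 = -468.0000
edge 2: (4.5,9)→(18,2)  cross = 4.5·2 − 18·9 = -153.0000; (r_i+r_j)·cross = 22.5·-153.0000 = -3442.5000
edge 3: (18,2)→(4.5,27.5)  cross = 18·27.5 − 4.5·2 = 486.0000; (r_i+r_j)·cross = 22.5·486.0000 = 10935.0000
edge 4: (4.5,27.5)→(1,27)  cross = 4.5·27 − 1·27.5 = 94.0000; (r_i+r_j)·cross = 5.5·94.0000 = 517.0000
Σcross = 321.0000 → A = |Σcross|/2 = 160.5000 mm²
Σ(r_i+r_j)·cross = 7439.5000 → first moment M = |Σ|/6 = 1239.9167
R_c = M/A = 1239.9167/160.5000 = 7.7253 mm
θ = 233° = 4.066617 rad
V = θ·R_c·A = 4.066617·7.7253·160.5000 = 5042.266 mm³

Volume = 5042.266 mm³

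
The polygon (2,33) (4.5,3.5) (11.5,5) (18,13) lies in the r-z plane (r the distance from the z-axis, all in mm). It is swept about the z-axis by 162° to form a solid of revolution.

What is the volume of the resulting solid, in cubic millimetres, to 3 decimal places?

Profile (r,z), 4 vertices: (2,33) (4.5,3.5) (11.5,5) (18,13)
edge 0: (2,33)→(4.5,3.5)  cross = 2·3.5 − 4.5·33 = -141.5000; (r_i+r_j)·cross = 6.5·-141.5000 = -919.7500
edge 1: (4.5,3.5)→(11.5,5)  cross = 4.5·5 − 11.5·3.5 = -17.7500; (r_i+r_j)·cross = 16·-17.7500 = -284.0000
edge 2: (11.5,5)→(18,13)  cross = 11.5·13 − 18·5 = 59.5000; (r_i+r_j)·cross = 29.5·59.5000 = 1755.2500
edge 3: (18,13)→(2,33)  cross = 18·33 − 2·13 = 568.0000; (r_i+r_j)·cross = 20·568.0000 = 11360.0000
Σcross = 468.2500 → A = |Σcross|/2 = 234.1250 mm²
Σ(r_i+r_j)·cross = 11911.5000 → first moment M = |Σ|/6 = 1985.2500
R_c = M/A = 1985.2500/234.1250 = 8.4794 mm
θ = 162° = 2.827433 rad
V = θ·R_c·A = 2.827433·8.4794·234.1250 = 5613.162 mm³

Volume = 5613.162 mm³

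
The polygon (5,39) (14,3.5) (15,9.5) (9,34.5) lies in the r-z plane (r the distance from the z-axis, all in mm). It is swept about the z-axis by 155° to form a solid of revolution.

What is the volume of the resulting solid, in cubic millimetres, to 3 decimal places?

Profile (r,z), 4 vertices: (5,39) (14,3.5) (15,9.5) (9,34.5)
edge 0: (5,39)→(14,3.5)  cross = 5·3.5 − 14·39 = -528.5000; (r_i+r_j)·cross = 19·-528.5000 = -10041.5000
edge 1: (14,3.5)→(15,9.5)  cross = 14·9.5 − 15·3.5 = 80.5000; (r_i+r_j)·cross = 29·80.5000 = 2334.5000
edge 2: (15,9.5)→(9,34.5)  cross = 15·34.5 − 9·9.5 = 432.0000; (r_i+r_j)·cross = 24·432.0000 = 10368.0000
edge 3: (9,34.5)→(5,39)  cross = 9·39 − 5·34.5 = 178.5000; (r_i+r_j)·cross = 14·178.5000 = 2499.0000
Σcross = 162.5000 → A = |Σcross|/2 = 81.2500 mm²
Σ(r_i+r_j)·cross = 5160.0000 → first moment M = |Σ|/6 = 860.0000
R_c = M/A = 860.0000/81.2500 = 10.5846 mm
θ = 155° = 2.705260 rad
V = θ·R_c·A = 2.705260·10.5846·81.2500 = 2326.524 mm³

Volume = 2326.524 mm³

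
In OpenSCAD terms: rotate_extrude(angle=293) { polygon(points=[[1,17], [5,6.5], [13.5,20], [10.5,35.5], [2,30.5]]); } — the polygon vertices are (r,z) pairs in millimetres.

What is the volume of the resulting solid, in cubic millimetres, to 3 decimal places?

Volume = 7963.701 mm³

Profile (r,z), 5 vertices: (1,17) (5,6.5) (13.5,20) (10.5,35.5) (2,30.5)
edge 0: (1,17)→(5,6.5)  cross = 1·6.5 − 5·17 = -78.5000; (r_i+r_j)·cross = 6·-78.5000 = -471.0000
edge 1: (5,6.5)→(13.5,20)  cross = 5·20 − 13.5·6.5 = 12.2500; (r_i+r_j)·cross = 18.5·12.2500 = 226.6250
edge 2: (13.5,20)→(10.5,35.5)  cross = 13.5·35.5 − 10.5·20 = 269.2500; (r_i+r_j)·cross = 24·269.2500 = 6462.0000
edge 3: (10.5,35.5)→(2,30.5)  cross = 10.5·30.5 − 2·35.5 = 249.2500; (r_i+r_j)·cross = 12.5·249.2500 = 3115.6250
edge 4: (2,30.5)→(1,17)  cross = 2·17 − 1·30.5 = 3.5000; (r_i+r_j)·cross = 3·3.5000 = 10.5000
Σcross = 455.7500 → A = |Σcross|/2 = 227.8750 mm²
Σ(r_i+r_j)·cross = 9343.7500 → first moment M = |Σ|/6 = 1557.2917
R_c = M/A = 1557.2917/227.8750 = 6.8340 mm
θ = 293° = 5.113815 rad
V = θ·R_c·A = 5.113815·6.8340·227.8750 = 7963.701 mm³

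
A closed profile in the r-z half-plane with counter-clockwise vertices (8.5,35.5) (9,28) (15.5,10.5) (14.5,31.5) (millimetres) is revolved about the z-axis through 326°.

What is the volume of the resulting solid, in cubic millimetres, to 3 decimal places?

Profile (r,z), 4 vertices: (8.5,35.5) (9,28) (15.5,10.5) (14.5,31.5)
edge 0: (8.5,35.5)→(9,28)  cross = 8.5·28 − 9·35.5 = -81.5000; (r_i+r_j)·cross = 17.5·-81.5000 = -1426.2500
edge 1: (9,28)→(15.5,10.5)  cross = 9·10.5 − 15.5·28 = -339.5000; (r_i+r_j)·cross = 24.5·-339.5000 = -8317.7500
edge 2: (15.5,10.5)→(14.5,31.5)  cross = 15.5·31.5 − 14.5·10.5 = 336.0000; (r_i+r_j)·cross = 30·336.0000 = 10080.0000
edge 3: (14.5,31.5)→(8.5,35.5)  cross = 14.5·35.5 − 8.5·31.5 = 247.0000; (r_i+r_j)·cross = 23·247.0000 = 5681.0000
Σcross = 162.0000 → A = |Σcross|/2 = 81.0000 mm²
Σ(r_i+r_j)·cross = 6017.0000 → first moment M = |Σ|/6 = 1002.8333
R_c = M/A = 1002.8333/81.0000 = 12.3807 mm
θ = 326° = 5.689773 rad
V = θ·R_c·A = 5.689773·12.3807·81.0000 = 5705.894 mm³

Volume = 5705.894 mm³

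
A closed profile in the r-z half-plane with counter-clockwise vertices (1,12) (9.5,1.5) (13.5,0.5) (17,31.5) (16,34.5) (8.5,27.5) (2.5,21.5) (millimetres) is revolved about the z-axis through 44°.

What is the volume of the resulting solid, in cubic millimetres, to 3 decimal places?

Profile (r,z), 7 vertices: (1,12) (9.5,1.5) (13.5,0.5) (17,31.5) (16,34.5) (8.5,27.5) (2.5,21.5)
edge 0: (1,12)→(9.5,1.5)  cross = 1·1.5 − 9.5·12 = -112.5000; (r_i+r_j)·cross = 10.5·-112.5000 = -1181.2500
edge 1: (9.5,1.5)→(13.5,0.5)  cross = 9.5·0.5 − 13.5·1.5 = -15.5000; (r_i+r_j)·cross = 23·-15.5000 = -356.5000
edge 2: (13.5,0.5)→(17,31.5)  cross = 13.5·31.5 − 17·0.5 = 416.7500; (r_i+r_j)·cross = 30.5·416.7500 = 12710.8750
edge 3: (17,31.5)→(16,34.5)  cross = 17·34.5 − 16·31.5 = 82.5000; (r_i+r_j)·cross = 33·82.5000 = 2722.5000
edge 4: (16,34.5)→(8.5,27.5)  cross = 16·27.5 − 8.5·34.5 = 146.7500; (r_i+r_j)·cross = 24.5·146.7500 = 3595.3750
edge 5: (8.5,27.5)→(2.5,21.5)  cross = 8.5·21.5 − 2.5·27.5 = 114.0000; (r_i+r_j)·cross = 11·114.0000 = 1254.0000
edge 6: (2.5,21.5)→(1,12)  cross = 2.5·12 − 1·21.5 = 8.5000; (r_i+r_j)·cross = 3.5·8.5000 = 29.7500
Σcross = 640.5000 → A = |Σcross|/2 = 320.2500 mm²
Σ(r_i+r_j)·cross = 18774.7500 → first moment M = |Σ|/6 = 3129.1250
R_c = M/A = 3129.1250/320.2500 = 9.7709 mm
θ = 44° = 0.767945 rad
V = θ·R_c·A = 0.767945·9.7709·320.2500 = 2402.995 mm³

Volume = 2402.995 mm³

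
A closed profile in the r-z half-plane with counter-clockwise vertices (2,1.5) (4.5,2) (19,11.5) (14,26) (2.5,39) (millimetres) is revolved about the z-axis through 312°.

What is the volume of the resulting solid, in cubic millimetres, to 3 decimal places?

Profile (r,z), 5 vertices: (2,1.5) (4.5,2) (19,11.5) (14,26) (2.5,39)
edge 0: (2,1.5)→(4.5,2)  cross = 2·2 − 4.5·1.5 = -2.7500; (r_i+r_j)·cross = 6.5·-2.7500 = -17.8750
edge 1: (4.5,2)→(19,11.5)  cross = 4.5·11.5 − 19·2 = 13.7500; (r_i+r_j)·cross = 23.5·13.7500 = 323.1250
edge 2: (19,11.5)→(14,26)  cross = 19·26 − 14·11.5 = 333.0000; (r_i+r_j)·cross = 33·333.0000 = 10989.0000
edge 3: (14,26)→(2.5,39)  cross = 14·39 − 2.5·26 = 481.0000; (r_i+r_j)·cross = 16.5·481.0000 = 7936.5000
edge 4: (2.5,39)→(2,1.5)  cross = 2.5·1.5 − 2·39 = -74.2500; (r_i+r_j)·cross = 4.5·-74.2500 = -334.1250
Σcross = 750.7500 → A = |Σcross|/2 = 375.3750 mm²
Σ(r_i+r_j)·cross = 18896.6250 → first moment M = |Σ|/6 = 3149.4375
R_c = M/A = 3149.4375/375.3750 = 8.3901 mm
θ = 312° = 5.445427 rad
V = θ·R_c·A = 5.445427·8.3901·375.3750 = 17150.033 mm³

Volume = 17150.033 mm³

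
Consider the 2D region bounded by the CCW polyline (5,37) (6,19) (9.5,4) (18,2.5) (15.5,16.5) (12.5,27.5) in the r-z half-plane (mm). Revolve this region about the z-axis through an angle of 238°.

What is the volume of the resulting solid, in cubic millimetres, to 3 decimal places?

Profile (r,z), 6 vertices: (5,37) (6,19) (9.5,4) (18,2.5) (15.5,16.5) (12.5,27.5)
edge 0: (5,37)→(6,19)  cross = 5·19 − 6·37 = -127.0000; (r_i+r_j)·cross = 11·-127.0000 = -1397.0000
edge 1: (6,19)→(9.5,4)  cross = 6·4 − 9.5·19 = -156.5000; (r_i+r_j)·cross = 15.5·-156.5000 = -2425.7500
edge 2: (9.5,4)→(18,2.5)  cross = 9.5·2.5 − 18·4 = -48.2500; (r_i+r_j)·cross = 27.5·-48.2500 = -1326.8750
edge 3: (18,2.5)→(15.5,16.5)  cross = 18·16.5 − 15.5·2.5 = 258.2500; (r_i+r_j)·cross = 33.5·258.2500 = 8651.3750
edge 4: (15.5,16.5)→(12.5,27.5)  cross = 15.5·27.5 − 12.5·16.5 = 220.0000; (r_i+r_j)·cross = 28·220.0000 = 6160.0000
edge 5: (12.5,27.5)→(5,37)  cross = 12.5·37 − 5·27.5 = 325.0000; (r_i+r_j)·cross = 17.5·325.0000 = 5687.5000
Σcross = 471.5000 → A = |Σcross|/2 = 235.7500 mm²
Σ(r_i+r_j)·cross = 15349.2500 → first moment M = |Σ|/6 = 2558.2083
R_c = M/A = 2558.2083/235.7500 = 10.8514 mm
θ = 238° = 4.153884 rad
V = θ·R_c·A = 4.153884·10.8514·235.7500 = 10626.500 mm³

Volume = 10626.500 mm³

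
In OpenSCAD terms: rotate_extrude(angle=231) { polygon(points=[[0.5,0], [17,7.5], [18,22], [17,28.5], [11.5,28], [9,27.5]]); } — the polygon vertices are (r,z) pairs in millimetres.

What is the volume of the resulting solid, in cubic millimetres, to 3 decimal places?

Profile (r,z), 6 vertices: (0.5,0) (17,7.5) (18,22) (17,28.5) (11.5,28) (9,27.5)
edge 0: (0.5,0)→(17,7.5)  cross = 0.5·7.5 − 17·0 = 3.7500; (r_i+r_j)·cross = 17.5·3.7500 = 65.6250
edge 1: (17,7.5)→(18,22)  cross = 17·22 − 18·7.5 = 239.0000; (r_i+r_j)·cross = 35·239.0000 = 8365.0000
edge 2: (18,22)→(17,28.5)  cross = 18·28.5 − 17·22 = 139.0000; (r_i+r_j)·cross = 35·139.0000 = 4865.0000
edge 3: (17,28.5)→(11.5,28)  cross = 17·28 − 11.5·28.5 = 148.2500; (r_i+r_j)·cross = 28.5·148.2500 = 4225.1250
edge 4: (11.5,28)→(9,27.5)  cross = 11.5·27.5 − 9·28 = 64.2500; (r_i+r_j)·cross = 20.5·64.2500 = 1317.1250
edge 5: (9,27.5)→(0.5,0)  cross = 9·0 − 0.5·27.5 = -13.7500; (r_i+r_j)·cross = 9.5·-13.7500 = -130.6250
Σcross = 580.5000 → A = |Σcross|/2 = 290.2500 mm²
Σ(r_i+r_j)·cross = 18707.2500 → first moment M = |Σ|/6 = 3117.8750
R_c = M/A = 3117.8750/290.2500 = 10.7420 mm
θ = 231° = 4.031711 rad
V = θ·R_c·A = 4.031711·10.7420·290.2500 = 12570.370 mm³

Volume = 12570.370 mm³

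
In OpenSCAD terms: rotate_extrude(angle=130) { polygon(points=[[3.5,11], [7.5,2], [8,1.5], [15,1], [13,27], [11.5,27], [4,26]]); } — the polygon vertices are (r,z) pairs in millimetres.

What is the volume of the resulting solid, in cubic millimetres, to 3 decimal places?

Profile (r,z), 7 vertices: (3.5,11) (7.5,2) (8,1.5) (15,1) (13,27) (11.5,27) (4,26)
edge 0: (3.5,11)→(7.5,2)  cross = 3.5·2 − 7.5·11 = -75.5000; (r_i+r_j)·cross = 11·-75.5000 = -830.5000
edge 1: (7.5,2)→(8,1.5)  cross = 7.5·1.5 − 8·2 = -4.7500; (r_i+r_j)·cross = 15.5·-4.7500 = -73.6250
edge 2: (8,1.5)→(15,1)  cross = 8·1 − 15·1.5 = -14.5000; (r_i+r_j)·cross = 23·-14.5000 = -333.5000
edge 3: (15,1)→(13,27)  cross = 15·27 − 13·1 = 392.0000; (r_i+r_j)·cross = 28·392.0000 = 10976.0000
edge 4: (13,27)→(11.5,27)  cross = 13·27 − 11.5·27 = 40.5000; (r_i+r_j)·cross = 24.5·40.5000 = 992.2500
edge 5: (11.5,27)→(4,26)  cross = 11.5·26 − 4·27 = 191.0000; (r_i+r_j)·cross = 15.5·191.0000 = 2960.5000
edge 6: (4,26)→(3.5,11)  cross = 4·11 − 3.5·26 = -47.0000; (r_i+r_j)·cross = 7.5·-47.0000 = -352.5000
Σcross = 481.7500 → A = |Σcross|/2 = 240.8750 mm²
Σ(r_i+r_j)·cross = 13338.6250 → first moment M = |Σ|/6 = 2223.1042
R_c = M/A = 2223.1042/240.8750 = 9.2293 mm
θ = 130° = 2.268928 rad
V = θ·R_c·A = 2.268928·9.2293·240.8750 = 5044.063 mm³

Volume = 5044.063 mm³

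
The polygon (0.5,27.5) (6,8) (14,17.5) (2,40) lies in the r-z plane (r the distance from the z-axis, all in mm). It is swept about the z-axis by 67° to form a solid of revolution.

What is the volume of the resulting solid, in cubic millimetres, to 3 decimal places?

Volume = 1422.929 mm³

Profile (r,z), 4 vertices: (0.5,27.5) (6,8) (14,17.5) (2,40)
edge 0: (0.5,27.5)→(6,8)  cross = 0.5·8 − 6·27.5 = -161.0000; (r_i+r_j)·cross = 6.5·-161.0000 = -1046.5000
edge 1: (6,8)→(14,17.5)  cross = 6·17.5 − 14·8 = -7.0000; (r_i+r_j)·cross = 20·-7.0000 = -140.0000
edge 2: (14,17.5)→(2,40)  cross = 14·40 − 2·17.5 = 525.0000; (r_i+r_j)·cross = 16·525.0000 = 8400.0000
edge 3: (2,40)→(0.5,27.5)  cross = 2·27.5 − 0.5·40 = 35.0000; (r_i+r_j)·cross = 2.5·35.0000 = 87.5000
Σcross = 392.0000 → A = |Σcross|/2 = 196.0000 mm²
Σ(r_i+r_j)·cross = 7301.0000 → first moment M = |Σ|/6 = 1216.8333
R_c = M/A = 1216.8333/196.0000 = 6.2083 mm
θ = 67° = 1.169371 rad
V = θ·R_c·A = 1.169371·6.2083·196.0000 = 1422.929 mm³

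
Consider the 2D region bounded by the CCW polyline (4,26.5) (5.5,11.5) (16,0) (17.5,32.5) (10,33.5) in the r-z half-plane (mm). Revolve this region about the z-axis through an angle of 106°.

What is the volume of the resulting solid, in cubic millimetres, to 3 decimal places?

Profile (r,z), 5 vertices: (4,26.5) (5.5,11.5) (16,0) (17.5,32.5) (10,33.5)
edge 0: (4,26.5)→(5.5,11.5)  cross = 4·11.5 − 5.5·26.5 = -99.7500; (r_i+r_j)·cross = 9.5·-99.7500 = -947.6250
edge 1: (5.5,11.5)→(16,0)  cross = 5.5·0 − 16·11.5 = -184.0000; (r_i+r_j)·cross = 21.5·-184.0000 = -3956.0000
edge 2: (16,0)→(17.5,32.5)  cross = 16·32.5 − 17.5·0 = 520.0000; (r_i+r_j)·cross = 33.5·520.0000 = 17420.0000
edge 3: (17.5,32.5)→(10,33.5)  cross = 17.5·33.5 − 10·32.5 = 261.2500; (r_i+r_j)·cross = 27.5·261.2500 = 7184.3750
edge 4: (10,33.5)→(4,26.5)  cross = 10·26.5 − 4·33.5 = 131.0000; (r_i+r_j)·cross = 14·131.0000 = 1834.0000
Σcross = 628.5000 → A = |Σcross|/2 = 314.2500 mm²
Σ(r_i+r_j)·cross = 21534.7500 → first moment M = |Σ|/6 = 3589.1250
R_c = M/A = 3589.1250/314.2500 = 11.4212 mm
θ = 106° = 1.850049 rad
V = θ·R_c·A = 1.850049·11.4212·314.2500 = 6640.057 mm³

Volume = 6640.057 mm³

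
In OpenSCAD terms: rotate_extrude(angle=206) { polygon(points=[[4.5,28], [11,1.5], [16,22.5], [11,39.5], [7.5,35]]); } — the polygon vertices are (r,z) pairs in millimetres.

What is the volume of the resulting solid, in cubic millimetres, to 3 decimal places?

Volume = 8400.302 mm³

Profile (r,z), 5 vertices: (4.5,28) (11,1.5) (16,22.5) (11,39.5) (7.5,35)
edge 0: (4.5,28)→(11,1.5)  cross = 4.5·1.5 − 11·28 = -301.2500; (r_i+r_j)·cross = 15.5·-301.2500 = -4669.3750
edge 1: (11,1.5)→(16,22.5)  cross = 11·22.5 − 16·1.5 = 223.5000; (r_i+r_j)·cross = 27·223.5000 = 6034.5000
edge 2: (16,22.5)→(11,39.5)  cross = 16·39.5 − 11·22.5 = 384.5000; (r_i+r_j)·cross = 27·384.5000 = 10381.5000
edge 3: (11,39.5)→(7.5,35)  cross = 11·35 − 7.5·39.5 = 88.7500; (r_i+r_j)·cross = 18.5·88.7500 = 1641.8750
edge 4: (7.5,35)→(4.5,28)  cross = 7.5·28 − 4.5·35 = 52.5000; (r_i+r_j)·cross = 12·52.5000 = 630.0000
Σcross = 448.0000 → A = |Σcross|/2 = 224.0000 mm²
Σ(r_i+r_j)·cross = 14018.5000 → first moment M = |Σ|/6 = 2336.4167
R_c = M/A = 2336.4167/224.0000 = 10.4304 mm
θ = 206° = 3.595378 rad
V = θ·R_c·A = 3.595378·10.4304·224.0000 = 8400.302 mm³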